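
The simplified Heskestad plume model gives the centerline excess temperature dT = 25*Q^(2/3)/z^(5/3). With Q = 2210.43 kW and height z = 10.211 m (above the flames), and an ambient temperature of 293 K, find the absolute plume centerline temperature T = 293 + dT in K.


Q^(2/3) = 169.69
z^(5/3) = 48.060
dT = 25 * 169.69 / 48.060 = 88.270 K
T = 293 + 88.270 = 381.27 K

381.27 K


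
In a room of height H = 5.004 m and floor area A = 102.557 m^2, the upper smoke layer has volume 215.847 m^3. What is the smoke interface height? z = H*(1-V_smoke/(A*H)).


V/(A*H) = 0.42059
1 - 0.42059 = 0.57941
z = 5.004 * 0.57941 = 2.8993 m

2.8993 m


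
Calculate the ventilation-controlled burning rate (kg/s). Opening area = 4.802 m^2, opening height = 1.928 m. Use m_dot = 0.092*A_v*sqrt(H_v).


sqrt(H_v) = 1.3885
m_dot = 0.092 * 4.802 * 1.3885 = 0.61343 kg/s

0.61343 kg/s


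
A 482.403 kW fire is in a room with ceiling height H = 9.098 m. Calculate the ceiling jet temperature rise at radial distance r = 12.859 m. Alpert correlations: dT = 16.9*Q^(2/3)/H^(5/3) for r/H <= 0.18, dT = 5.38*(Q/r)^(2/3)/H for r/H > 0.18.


r/H = 12.859 / 9.098 = 1.4134
r/H > 0.18, so dT = 5.38*(Q/r)^(2/3)/H
Q/r = 37.515
(Q/r)^(2/3) = 11.206
dT = 5.38 * 11.206 / 9.098 = 6.6268 K

6.6268 K


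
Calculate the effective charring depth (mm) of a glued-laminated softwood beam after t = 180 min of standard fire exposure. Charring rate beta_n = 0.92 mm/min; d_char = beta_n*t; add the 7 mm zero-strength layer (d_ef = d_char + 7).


d_char = 0.92 * 180 = 165.6 mm
d_ef = 165.6 + 1.0*7 = 172.6 mm

172.6 mm


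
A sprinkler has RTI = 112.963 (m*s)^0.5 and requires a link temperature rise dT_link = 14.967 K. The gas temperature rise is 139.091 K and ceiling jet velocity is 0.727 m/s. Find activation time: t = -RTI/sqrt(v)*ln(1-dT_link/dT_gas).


dT_link/dT_gas = 0.10761
ln(1 - 0.10761) = -0.11385
t = -112.963 / sqrt(0.727) * -0.11385 = 15.083 s

15.083 s


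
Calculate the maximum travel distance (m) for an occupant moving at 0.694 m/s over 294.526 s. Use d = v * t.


d = 0.694 * 294.526 = 204.40 m

204.40 m


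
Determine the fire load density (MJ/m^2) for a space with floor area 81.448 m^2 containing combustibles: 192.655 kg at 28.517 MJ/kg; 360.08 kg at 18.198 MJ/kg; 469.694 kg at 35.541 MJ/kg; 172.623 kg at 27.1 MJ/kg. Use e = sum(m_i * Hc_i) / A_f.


Total energy = 192.655*28.517 + 360.08*18.198 + 469.694*35.541 + 172.623*27.1
= 5493.943 + 6552.736 + 16693.39 + 4678.083
= 33418.16 MJ
e = 33418.16 / 81.448 = 410.30 MJ/m^2

410.30 MJ/m^2


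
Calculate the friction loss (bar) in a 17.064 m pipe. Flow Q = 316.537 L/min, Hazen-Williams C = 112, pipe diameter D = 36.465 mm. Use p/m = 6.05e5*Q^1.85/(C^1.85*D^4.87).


Q^1.85 = 42246
C^1.85 = 6180.9
D^4.87 = 4.0396e+07
p/m = 0.10236 bar/m
p_total = 0.10236 * 17.064 = 1.7468 bar

1.7468 bar


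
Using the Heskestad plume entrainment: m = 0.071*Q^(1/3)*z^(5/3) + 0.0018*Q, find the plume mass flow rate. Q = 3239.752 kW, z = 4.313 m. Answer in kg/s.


Q^(1/3) = 14.797
z^(5/3) = 11.428
First term = 0.071 * 14.797 * 11.428 = 12.006
Second term = 0.0018 * 3239.752 = 5.8316
m = 17.837 kg/s

17.837 kg/s


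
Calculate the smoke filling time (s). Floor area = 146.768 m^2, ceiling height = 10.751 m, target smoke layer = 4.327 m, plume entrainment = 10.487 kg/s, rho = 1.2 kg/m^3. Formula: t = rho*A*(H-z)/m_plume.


H - z = 6.424 m
t = 1.2 * 146.768 * 6.424 / 10.487 = 107.89 s

107.89 s


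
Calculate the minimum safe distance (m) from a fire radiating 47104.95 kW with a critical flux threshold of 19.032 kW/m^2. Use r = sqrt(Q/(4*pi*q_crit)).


4*pi*q_crit = 239.16
Q/(4*pi*q_crit) = 196.96
r = sqrt(196.96) = 14.034 m

14.034 m


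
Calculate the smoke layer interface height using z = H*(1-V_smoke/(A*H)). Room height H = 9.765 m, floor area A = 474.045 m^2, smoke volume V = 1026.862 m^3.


V/(A*H) = 0.22183
1 - 0.22183 = 0.77817
z = 9.765 * 0.77817 = 7.5988 m

7.5988 m


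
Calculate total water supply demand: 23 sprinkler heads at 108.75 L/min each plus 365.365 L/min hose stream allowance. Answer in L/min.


Sprinkler demand = 23 * 108.75 = 2501.25 L/min
Total = 2501.25 + 365.365 = 2866.615 L/min

2866.615 L/min


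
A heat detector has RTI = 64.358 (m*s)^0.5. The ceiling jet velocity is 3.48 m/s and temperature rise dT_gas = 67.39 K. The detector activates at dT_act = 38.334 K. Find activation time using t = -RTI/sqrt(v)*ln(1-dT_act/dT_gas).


dT_act/dT_gas = 0.56884
ln(1 - 0.56884) = -0.84127
t = -64.358 / sqrt(3.48) * -0.84127 = 29.023 s

29.023 s


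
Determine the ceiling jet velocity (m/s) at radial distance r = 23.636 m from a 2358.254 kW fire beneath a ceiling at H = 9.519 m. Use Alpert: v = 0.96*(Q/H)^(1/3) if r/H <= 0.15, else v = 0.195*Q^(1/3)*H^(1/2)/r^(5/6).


r/H = 23.636 / 9.519 = 2.4830
r/H > 0.15, so v = 0.195*Q^(1/3)*H^(1/2)/r^(5/6)
Q^(1/3) = 13.311
H^(1/2) = 3.0853
r^(5/6) = 13.952
v = 0.195 * 13.311 * 3.0853 / 13.952 = 0.57396 m/s

0.57396 m/s


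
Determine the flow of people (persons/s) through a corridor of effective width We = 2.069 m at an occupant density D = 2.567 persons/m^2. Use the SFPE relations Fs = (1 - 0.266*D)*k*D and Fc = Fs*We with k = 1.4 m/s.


1 - 0.266*D = 1 - 0.266*2.567 = 0.31718
Fs = 0.31718 * 1.4 * 2.567 = 1.1399 persons/(s*m)
Fc = 1.1399 * 2.069 = 2.3584 persons/s

2.3584 persons/s


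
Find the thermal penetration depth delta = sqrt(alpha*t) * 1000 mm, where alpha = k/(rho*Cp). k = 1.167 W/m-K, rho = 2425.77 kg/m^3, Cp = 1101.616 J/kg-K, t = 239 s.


alpha = 1.167 / (2425.77 * 1101.616) = 4.3671e-07 m^2/s
alpha * t = 0.00010437
delta = sqrt(0.00010437) * 1000 = 10.216 mm

10.216 mm


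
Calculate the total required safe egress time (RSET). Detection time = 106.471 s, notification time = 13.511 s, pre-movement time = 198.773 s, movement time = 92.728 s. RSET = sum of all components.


Total = 106.471 + 13.511 + 198.773 + 92.728 = 411.483 s

411.483 s


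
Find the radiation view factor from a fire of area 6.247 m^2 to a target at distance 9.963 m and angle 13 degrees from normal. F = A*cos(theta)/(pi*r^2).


cos(13 deg) = 0.97437
pi*r^2 = 311.84
F = 6.247 * 0.97437 / 311.84 = 0.019519

0.019519


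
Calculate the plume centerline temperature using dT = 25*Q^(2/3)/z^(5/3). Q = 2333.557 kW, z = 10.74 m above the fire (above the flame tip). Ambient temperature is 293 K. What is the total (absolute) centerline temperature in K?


Q^(2/3) = 175.93
z^(5/3) = 52.281
dT = 25 * 175.93 / 52.281 = 84.129 K
T = 293 + 84.129 = 377.13 K

377.13 K


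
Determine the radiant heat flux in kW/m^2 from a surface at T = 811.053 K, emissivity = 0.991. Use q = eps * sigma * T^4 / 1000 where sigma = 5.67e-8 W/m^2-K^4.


T^4 = 4.3271e+11
q = 0.991 * 5.67e-8 * 4.3271e+11 / 1000 = 24.314 kW/m^2

24.314 kW/m^2


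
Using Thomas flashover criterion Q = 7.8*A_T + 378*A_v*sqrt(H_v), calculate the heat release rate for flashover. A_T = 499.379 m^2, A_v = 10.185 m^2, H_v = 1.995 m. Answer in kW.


7.8*A_T = 3895.2
sqrt(H_v) = 1.4124
378*A_v*sqrt(H_v) = 5437.8
Q = 3895.2 + 5437.8 = 9333.0 kW

9333.0 kW


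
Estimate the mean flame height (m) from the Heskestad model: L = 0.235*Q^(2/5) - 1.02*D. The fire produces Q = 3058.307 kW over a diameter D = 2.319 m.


Q^(2/5) = 24.785
0.235 * Q^(2/5) = 5.8245
1.02 * D = 2.3654
L = 3.4591 m

3.4591 m


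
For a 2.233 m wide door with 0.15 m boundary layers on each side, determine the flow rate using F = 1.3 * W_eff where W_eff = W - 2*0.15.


W_eff = 2.233 - 0.30 = 1.933 m
F = 1.3 * 1.933 = 2.5129 persons/s

2.5129 persons/s


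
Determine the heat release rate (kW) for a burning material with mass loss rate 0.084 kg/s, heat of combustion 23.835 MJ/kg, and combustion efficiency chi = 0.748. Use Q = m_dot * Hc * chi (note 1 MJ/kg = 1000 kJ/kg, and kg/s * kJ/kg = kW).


Hc = 23.835 MJ/kg = 23.835 * 1000 kJ/kg = 23835 kJ/kg
Q = 0.084 kg/s * 23835 kJ/kg * 0.748 = 1497.6 kW

1497.6 kW


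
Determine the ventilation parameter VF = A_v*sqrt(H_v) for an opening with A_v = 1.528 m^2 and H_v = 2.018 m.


sqrt(H_v) = 1.4206
VF = 1.528 * 1.4206 = 2.1706 m^(5/2)

2.1706 m^(5/2)


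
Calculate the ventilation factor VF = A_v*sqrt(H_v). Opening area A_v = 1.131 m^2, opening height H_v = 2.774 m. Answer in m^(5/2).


sqrt(H_v) = 1.6655
VF = 1.131 * 1.6655 = 1.8837 m^(5/2)

1.8837 m^(5/2)


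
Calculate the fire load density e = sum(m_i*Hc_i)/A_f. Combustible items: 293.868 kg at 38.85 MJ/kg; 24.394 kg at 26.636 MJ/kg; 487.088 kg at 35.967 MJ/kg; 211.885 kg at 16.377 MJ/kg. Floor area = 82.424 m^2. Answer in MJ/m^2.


Total energy = 293.868*38.85 + 24.394*26.636 + 487.088*35.967 + 211.885*16.377
= 11416.77 + 649.7586 + 17519.09 + 3470.041
= 33055.67 MJ
e = 33055.67 / 82.424 = 401.04 MJ/m^2

401.04 MJ/m^2


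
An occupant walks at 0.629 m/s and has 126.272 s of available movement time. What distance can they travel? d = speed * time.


d = 0.629 * 126.272 = 79.425 m

79.425 m


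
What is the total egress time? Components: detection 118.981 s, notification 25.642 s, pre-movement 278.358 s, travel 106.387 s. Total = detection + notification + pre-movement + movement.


Total = 118.981 + 25.642 + 278.358 + 106.387 = 529.368 s

529.368 s


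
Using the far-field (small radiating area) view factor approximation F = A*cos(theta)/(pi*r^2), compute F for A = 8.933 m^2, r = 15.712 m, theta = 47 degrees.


cos(47 deg) = 0.68200
pi*r^2 = 775.56
F = 8.933 * 0.68200 / 775.56 = 0.0078554

0.0078554


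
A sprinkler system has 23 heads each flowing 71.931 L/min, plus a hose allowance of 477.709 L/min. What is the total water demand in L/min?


Sprinkler demand = 23 * 71.931 = 1654.413 L/min
Total = 1654.413 + 477.709 = 2132.122 L/min

2132.122 L/min


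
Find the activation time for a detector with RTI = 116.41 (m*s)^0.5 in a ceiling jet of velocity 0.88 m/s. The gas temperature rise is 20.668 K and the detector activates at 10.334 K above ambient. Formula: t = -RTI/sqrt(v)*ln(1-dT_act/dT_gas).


dT_act/dT_gas = 0.5
ln(1 - 0.5) = -0.69315
t = -116.41 / sqrt(0.88) * -0.69315 = 86.015 s

86.015 s


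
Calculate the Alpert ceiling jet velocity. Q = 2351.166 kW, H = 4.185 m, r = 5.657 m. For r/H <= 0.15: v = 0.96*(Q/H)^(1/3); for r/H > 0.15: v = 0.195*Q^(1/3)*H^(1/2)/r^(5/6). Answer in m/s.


r/H = 5.657 / 4.185 = 1.3517
r/H > 0.15, so v = 0.195*Q^(1/3)*H^(1/2)/r^(5/6)
Q^(1/3) = 13.297
H^(1/2) = 2.0457
r^(5/6) = 4.2379
v = 0.195 * 13.297 * 2.0457 / 4.2379 = 1.2517 m/s

1.2517 m/s


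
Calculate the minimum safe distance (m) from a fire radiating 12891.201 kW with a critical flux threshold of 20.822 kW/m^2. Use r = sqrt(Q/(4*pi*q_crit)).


4*pi*q_crit = 261.66
Q/(4*pi*q_crit) = 49.268
r = sqrt(49.268) = 7.0191 m

7.0191 m


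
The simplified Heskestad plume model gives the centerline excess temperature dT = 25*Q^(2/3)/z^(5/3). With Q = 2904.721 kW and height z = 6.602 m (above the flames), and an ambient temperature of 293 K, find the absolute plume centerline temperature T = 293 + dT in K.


Q^(2/3) = 203.58
z^(5/3) = 23.234
dT = 25 * 203.58 / 23.234 = 219.05 K
T = 293 + 219.05 = 512.05 K

512.05 K


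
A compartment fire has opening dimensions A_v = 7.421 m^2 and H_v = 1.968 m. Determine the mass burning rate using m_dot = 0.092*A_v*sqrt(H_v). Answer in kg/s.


sqrt(H_v) = 1.4029
m_dot = 0.092 * 7.421 * 1.4029 = 0.95777 kg/s

0.95777 kg/s


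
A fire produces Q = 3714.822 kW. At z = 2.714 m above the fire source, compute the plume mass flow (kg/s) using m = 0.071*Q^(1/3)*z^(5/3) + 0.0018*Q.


Q^(1/3) = 15.487
z^(5/3) = 5.2806
First term = 0.071 * 15.487 * 5.2806 = 5.8066
Second term = 0.0018 * 3714.822 = 6.6867
m = 12.493 kg/s

12.493 kg/s


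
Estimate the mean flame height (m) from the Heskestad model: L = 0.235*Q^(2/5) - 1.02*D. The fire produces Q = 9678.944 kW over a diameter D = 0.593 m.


Q^(2/5) = 39.294
0.235 * Q^(2/5) = 9.2342
1.02 * D = 0.60486
L = 8.6293 m

8.6293 m


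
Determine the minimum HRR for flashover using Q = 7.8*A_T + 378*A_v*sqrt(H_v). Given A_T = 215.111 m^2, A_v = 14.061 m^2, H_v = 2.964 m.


7.8*A_T = 1677.9
sqrt(H_v) = 1.7216
378*A_v*sqrt(H_v) = 9150.5
Q = 1677.9 + 9150.5 = 10828 kW

10828 kW


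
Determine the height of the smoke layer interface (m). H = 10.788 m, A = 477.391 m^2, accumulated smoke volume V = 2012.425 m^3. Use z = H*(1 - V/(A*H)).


V/(A*H) = 0.39075
1 - 0.39075 = 0.60925
z = 10.788 * 0.60925 = 6.5725 m

6.5725 m


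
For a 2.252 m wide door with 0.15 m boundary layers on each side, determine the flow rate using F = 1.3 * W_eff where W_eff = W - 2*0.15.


W_eff = 2.252 - 0.30 = 1.952 m
F = 1.3 * 1.952 = 2.5376 persons/s

2.5376 persons/s


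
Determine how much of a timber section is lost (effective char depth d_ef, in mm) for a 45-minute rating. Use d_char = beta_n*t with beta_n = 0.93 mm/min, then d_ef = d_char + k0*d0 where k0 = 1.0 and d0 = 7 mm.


d_char = 0.93 * 45 = 41.85 mm
d_ef = 41.85 + 1.0*7 = 48.85 mm

48.85 mm


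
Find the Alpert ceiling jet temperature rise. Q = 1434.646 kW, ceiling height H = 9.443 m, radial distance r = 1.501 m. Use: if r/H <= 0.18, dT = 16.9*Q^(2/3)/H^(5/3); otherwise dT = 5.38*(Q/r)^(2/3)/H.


r/H = 1.501 / 9.443 = 0.15895
r/H <= 0.18, so dT = 16.9*Q^(2/3)/H^(5/3)
Q^(2/3) = 127.20
H^(5/3) = 42.187
dT = 16.9 * 127.20 / 42.187 = 50.957 K

50.957 K


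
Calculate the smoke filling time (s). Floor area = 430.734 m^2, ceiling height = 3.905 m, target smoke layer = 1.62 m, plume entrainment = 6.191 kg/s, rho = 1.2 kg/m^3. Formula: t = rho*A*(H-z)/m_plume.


H - z = 2.285 m
t = 1.2 * 430.734 * 2.285 / 6.191 = 190.77 s

190.77 s


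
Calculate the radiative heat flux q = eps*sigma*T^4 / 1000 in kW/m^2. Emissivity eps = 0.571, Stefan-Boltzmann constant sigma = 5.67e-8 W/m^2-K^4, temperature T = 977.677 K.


T^4 = 9.1365e+11
q = 0.571 * 5.67e-8 * 9.1365e+11 / 1000 = 29.580 kW/m^2

29.580 kW/m^2


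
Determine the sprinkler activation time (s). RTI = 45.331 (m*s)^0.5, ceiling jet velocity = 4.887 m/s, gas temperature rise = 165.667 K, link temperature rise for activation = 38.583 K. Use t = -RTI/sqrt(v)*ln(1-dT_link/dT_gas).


dT_link/dT_gas = 0.23289
ln(1 - 0.23289) = -0.26513
t = -45.331 / sqrt(4.887) * -0.26513 = 5.4367 s

5.4367 s


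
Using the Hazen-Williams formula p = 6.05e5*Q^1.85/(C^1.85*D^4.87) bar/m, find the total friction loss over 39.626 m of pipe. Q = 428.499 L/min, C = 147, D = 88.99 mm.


Q^1.85 = 73979
C^1.85 = 10222
D^4.87 = 3.1138e+09
p/m = 0.0014062 bar/m
p_total = 0.0014062 * 39.626 = 0.055720 bar

0.055720 bar


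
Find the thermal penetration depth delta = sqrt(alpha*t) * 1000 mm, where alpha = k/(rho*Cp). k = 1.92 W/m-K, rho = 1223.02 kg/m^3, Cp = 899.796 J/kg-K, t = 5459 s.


alpha = 1.92 / (1223.02 * 899.796) = 1.7447e-06 m^2/s
alpha * t = 0.0095244
delta = sqrt(0.0095244) * 1000 = 97.593 mm

97.593 mm


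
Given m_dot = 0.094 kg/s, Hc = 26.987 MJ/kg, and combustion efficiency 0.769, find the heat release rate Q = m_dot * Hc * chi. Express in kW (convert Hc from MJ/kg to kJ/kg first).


Hc = 26.987 MJ/kg = 26.987 * 1000 kJ/kg = 26987 kJ/kg
Q = 0.094 kg/s * 26987 kJ/kg * 0.769 = 1950.8 kW

1950.8 kW


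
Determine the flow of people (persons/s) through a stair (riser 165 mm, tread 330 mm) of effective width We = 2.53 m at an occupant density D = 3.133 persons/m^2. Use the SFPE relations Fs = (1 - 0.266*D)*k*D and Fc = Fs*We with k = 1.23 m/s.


1 - 0.266*D = 1 - 0.266*3.133 = 0.16662
Fs = 0.16662 * 1.23 * 3.133 = 0.64209 persons/(s*m)
Fc = 0.64209 * 2.53 = 1.6245 persons/s

1.6245 persons/s


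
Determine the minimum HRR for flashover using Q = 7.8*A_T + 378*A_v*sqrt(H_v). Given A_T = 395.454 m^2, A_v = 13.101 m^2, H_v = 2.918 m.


7.8*A_T = 3084.5
sqrt(H_v) = 1.7082
378*A_v*sqrt(H_v) = 8459.4
Q = 3084.5 + 8459.4 = 11544 kW

11544 kW


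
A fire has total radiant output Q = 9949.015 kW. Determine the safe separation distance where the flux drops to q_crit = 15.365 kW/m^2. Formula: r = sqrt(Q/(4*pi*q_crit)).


4*pi*q_crit = 193.08
Q/(4*pi*q_crit) = 51.527
r = sqrt(51.527) = 7.1783 m

7.1783 m


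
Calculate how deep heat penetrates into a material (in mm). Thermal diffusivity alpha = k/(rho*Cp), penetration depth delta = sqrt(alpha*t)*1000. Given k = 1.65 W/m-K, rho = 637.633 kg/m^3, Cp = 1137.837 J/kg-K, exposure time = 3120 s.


alpha = 1.65 / (637.633 * 1137.837) = 2.2742e-06 m^2/s
alpha * t = 0.0070956
delta = sqrt(0.0070956) * 1000 = 84.235 mm

84.235 mm


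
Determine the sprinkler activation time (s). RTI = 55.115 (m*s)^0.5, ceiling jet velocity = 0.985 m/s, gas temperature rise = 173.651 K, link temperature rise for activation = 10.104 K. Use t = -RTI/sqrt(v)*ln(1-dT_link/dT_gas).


dT_link/dT_gas = 0.058186
ln(1 - 0.058186) = -0.059947
t = -55.115 / sqrt(0.985) * -0.059947 = 3.3290 s

3.3290 s


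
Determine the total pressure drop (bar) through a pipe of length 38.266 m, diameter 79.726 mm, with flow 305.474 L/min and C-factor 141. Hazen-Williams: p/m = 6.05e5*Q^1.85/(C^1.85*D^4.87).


Q^1.85 = 39555
C^1.85 = 9463.6
D^4.87 = 1.8230e+09
p/m = 0.0013871 bar/m
p_total = 0.0013871 * 38.266 = 0.053079 bar

0.053079 bar


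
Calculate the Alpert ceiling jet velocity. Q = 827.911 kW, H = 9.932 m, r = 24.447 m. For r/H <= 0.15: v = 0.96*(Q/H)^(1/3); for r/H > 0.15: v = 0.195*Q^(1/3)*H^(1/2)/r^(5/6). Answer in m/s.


r/H = 24.447 / 9.932 = 2.4614
r/H > 0.15, so v = 0.195*Q^(1/3)*H^(1/2)/r^(5/6)
Q^(1/3) = 9.3899
H^(1/2) = 3.1515
r^(5/6) = 14.350
v = 0.195 * 9.3899 * 3.1515 / 14.350 = 0.40212 m/s

0.40212 m/s


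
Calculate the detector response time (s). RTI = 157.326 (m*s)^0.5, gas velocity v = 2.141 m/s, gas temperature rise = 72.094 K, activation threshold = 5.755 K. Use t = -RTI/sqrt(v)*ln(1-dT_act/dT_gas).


dT_act/dT_gas = 0.079826
ln(1 - 0.079826) = -0.083193
t = -157.326 / sqrt(2.141) * -0.083193 = 8.9450 s

8.9450 s


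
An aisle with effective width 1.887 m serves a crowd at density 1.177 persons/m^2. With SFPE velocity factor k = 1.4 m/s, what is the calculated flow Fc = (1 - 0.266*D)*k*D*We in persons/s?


1 - 0.266*D = 1 - 0.266*1.177 = 0.68692
Fs = 0.68692 * 1.4 * 1.177 = 1.1319 persons/(s*m)
Fc = 1.1319 * 1.887 = 2.1359 persons/s

2.1359 persons/s


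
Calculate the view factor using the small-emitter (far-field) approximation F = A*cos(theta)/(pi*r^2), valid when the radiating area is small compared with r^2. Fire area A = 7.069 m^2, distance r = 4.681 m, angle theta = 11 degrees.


cos(11 deg) = 0.98163
pi*r^2 = 68.838
F = 7.069 * 0.98163 / 68.838 = 0.10080

0.10080


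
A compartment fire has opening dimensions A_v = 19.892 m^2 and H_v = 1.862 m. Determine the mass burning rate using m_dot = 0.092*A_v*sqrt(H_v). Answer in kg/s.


sqrt(H_v) = 1.3646
m_dot = 0.092 * 19.892 * 1.3646 = 2.4972 kg/s

2.4972 kg/s


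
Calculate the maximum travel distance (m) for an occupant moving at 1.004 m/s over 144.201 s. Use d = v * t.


d = 1.004 * 144.201 = 144.78 m

144.78 m


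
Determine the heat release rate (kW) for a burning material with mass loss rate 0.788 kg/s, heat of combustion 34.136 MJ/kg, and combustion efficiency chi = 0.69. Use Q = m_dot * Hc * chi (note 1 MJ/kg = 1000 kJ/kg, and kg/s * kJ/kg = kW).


Hc = 34.136 MJ/kg = 34.136 * 1000 kJ/kg = 34136 kJ/kg
Q = 0.788 kg/s * 34136 kJ/kg * 0.69 = 18560 kW

18560 kW


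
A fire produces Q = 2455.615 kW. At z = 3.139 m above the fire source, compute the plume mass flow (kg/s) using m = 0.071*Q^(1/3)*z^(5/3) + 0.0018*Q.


Q^(1/3) = 13.491
z^(5/3) = 6.7295
First term = 0.071 * 13.491 * 6.7295 = 6.4461
Second term = 0.0018 * 2455.615 = 4.4201
m = 10.866 kg/s

10.866 kg/s


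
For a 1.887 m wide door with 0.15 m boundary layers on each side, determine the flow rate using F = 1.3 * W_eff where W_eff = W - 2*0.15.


W_eff = 1.887 - 0.30 = 1.587 m
F = 1.3 * 1.587 = 2.0631 persons/s

2.0631 persons/s


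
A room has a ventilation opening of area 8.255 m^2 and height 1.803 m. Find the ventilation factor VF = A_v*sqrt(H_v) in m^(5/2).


sqrt(H_v) = 1.3428
VF = 8.255 * 1.3428 = 11.084 m^(5/2)

11.084 m^(5/2)


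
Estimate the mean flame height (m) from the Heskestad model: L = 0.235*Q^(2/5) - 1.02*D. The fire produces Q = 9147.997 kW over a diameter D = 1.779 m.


Q^(2/5) = 38.418
0.235 * Q^(2/5) = 9.0281
1.02 * D = 1.8146
L = 7.2136 m

7.2136 m


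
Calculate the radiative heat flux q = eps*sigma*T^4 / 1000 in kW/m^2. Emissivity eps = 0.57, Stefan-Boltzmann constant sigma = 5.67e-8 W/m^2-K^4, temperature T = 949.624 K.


T^4 = 8.1322e+11
q = 0.57 * 5.67e-8 * 8.1322e+11 / 1000 = 26.282 kW/m^2

26.282 kW/m^2


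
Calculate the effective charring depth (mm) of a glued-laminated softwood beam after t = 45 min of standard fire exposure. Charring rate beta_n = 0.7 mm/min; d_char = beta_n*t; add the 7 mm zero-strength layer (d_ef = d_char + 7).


d_char = 0.7 * 45 = 31.5 mm
d_ef = 31.5 + 1.0*7 = 38.5 mm

38.5 mm


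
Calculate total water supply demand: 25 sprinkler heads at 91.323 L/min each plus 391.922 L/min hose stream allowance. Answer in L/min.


Sprinkler demand = 25 * 91.323 = 2283.075 L/min
Total = 2283.075 + 391.922 = 2674.997 L/min

2674.997 L/min


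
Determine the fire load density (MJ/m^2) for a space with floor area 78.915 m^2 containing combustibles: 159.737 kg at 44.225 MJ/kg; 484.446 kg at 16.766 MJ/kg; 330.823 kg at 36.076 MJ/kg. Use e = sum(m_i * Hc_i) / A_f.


Total energy = 159.737*44.225 + 484.446*16.766 + 330.823*36.076
= 7064.369 + 8122.222 + 11934.77
= 27121.36 MJ
e = 27121.36 / 78.915 = 343.68 MJ/m^2

343.68 MJ/m^2


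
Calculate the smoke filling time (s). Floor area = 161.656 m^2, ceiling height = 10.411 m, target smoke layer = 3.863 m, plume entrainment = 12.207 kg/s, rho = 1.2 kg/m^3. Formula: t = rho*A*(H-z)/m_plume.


H - z = 6.548 m
t = 1.2 * 161.656 * 6.548 / 12.207 = 104.06 s

104.06 s


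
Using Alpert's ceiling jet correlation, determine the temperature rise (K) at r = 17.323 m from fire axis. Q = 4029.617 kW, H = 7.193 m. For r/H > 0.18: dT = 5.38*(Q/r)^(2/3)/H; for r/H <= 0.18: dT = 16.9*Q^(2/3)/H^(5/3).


r/H = 17.323 / 7.193 = 2.4083
r/H > 0.18, so dT = 5.38*(Q/r)^(2/3)/H
Q/r = 232.62
(Q/r)^(2/3) = 37.823
dT = 5.38 * 37.823 / 7.193 = 28.290 K

28.290 K


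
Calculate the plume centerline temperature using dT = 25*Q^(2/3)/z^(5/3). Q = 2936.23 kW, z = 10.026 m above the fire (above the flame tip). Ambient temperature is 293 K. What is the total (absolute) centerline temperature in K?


Q^(2/3) = 205.05
z^(5/3) = 46.617
dT = 25 * 205.05 / 46.617 = 109.96 K
T = 293 + 109.96 = 402.96 K

402.96 K


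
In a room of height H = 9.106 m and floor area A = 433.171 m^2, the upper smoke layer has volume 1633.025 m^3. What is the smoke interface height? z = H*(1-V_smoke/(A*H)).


V/(A*H) = 0.41401
1 - 0.41401 = 0.58599
z = 9.106 * 0.58599 = 5.3361 m

5.3361 m


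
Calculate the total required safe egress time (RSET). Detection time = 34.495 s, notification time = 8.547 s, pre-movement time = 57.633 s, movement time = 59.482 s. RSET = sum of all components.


Total = 34.495 + 8.547 + 57.633 + 59.482 = 160.157 s

160.157 s


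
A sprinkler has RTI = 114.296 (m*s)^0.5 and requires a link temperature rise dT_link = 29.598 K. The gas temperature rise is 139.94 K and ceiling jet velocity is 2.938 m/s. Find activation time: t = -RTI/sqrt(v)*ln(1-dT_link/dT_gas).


dT_link/dT_gas = 0.21150
ln(1 - 0.21150) = -0.23763
t = -114.296 / sqrt(2.938) * -0.23763 = 15.845 s

15.845 s


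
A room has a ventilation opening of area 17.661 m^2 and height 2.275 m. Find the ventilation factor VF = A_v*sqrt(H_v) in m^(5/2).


sqrt(H_v) = 1.5083
VF = 17.661 * 1.5083 = 26.638 m^(5/2)

26.638 m^(5/2)


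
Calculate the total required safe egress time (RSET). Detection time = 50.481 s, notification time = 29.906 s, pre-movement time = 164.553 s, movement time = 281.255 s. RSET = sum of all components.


Total = 50.481 + 29.906 + 164.553 + 281.255 = 526.195 s

526.195 s


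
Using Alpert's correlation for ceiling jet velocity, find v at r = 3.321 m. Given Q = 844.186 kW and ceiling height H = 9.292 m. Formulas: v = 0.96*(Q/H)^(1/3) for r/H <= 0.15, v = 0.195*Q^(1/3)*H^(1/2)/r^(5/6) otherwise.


r/H = 3.321 / 9.292 = 0.35740
r/H > 0.15, so v = 0.195*Q^(1/3)*H^(1/2)/r^(5/6)
Q^(1/3) = 9.4510
H^(1/2) = 3.0483
r^(5/6) = 2.7189
v = 0.195 * 9.4510 * 3.0483 / 2.7189 = 2.0662 m/s

2.0662 m/s


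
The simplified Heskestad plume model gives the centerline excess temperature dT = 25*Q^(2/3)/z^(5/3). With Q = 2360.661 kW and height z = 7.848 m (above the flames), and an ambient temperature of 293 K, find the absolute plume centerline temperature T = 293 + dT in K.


Q^(2/3) = 177.29
z^(5/3) = 30.993
dT = 25 * 177.29 / 30.993 = 143.01 K
T = 293 + 143.01 = 436.01 K

436.01 K


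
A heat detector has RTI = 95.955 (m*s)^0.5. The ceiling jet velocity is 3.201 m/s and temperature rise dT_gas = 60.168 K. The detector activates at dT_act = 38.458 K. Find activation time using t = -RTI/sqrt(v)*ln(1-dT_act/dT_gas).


dT_act/dT_gas = 0.63918
ln(1 - 0.63918) = -1.0194
t = -95.955 / sqrt(3.201) * -1.0194 = 54.671 s

54.671 s


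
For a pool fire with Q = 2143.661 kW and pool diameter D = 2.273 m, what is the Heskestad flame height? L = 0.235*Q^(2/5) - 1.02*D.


Q^(2/5) = 21.501
0.235 * Q^(2/5) = 5.0528
1.02 * D = 2.3185
L = 2.7343 m

2.7343 m


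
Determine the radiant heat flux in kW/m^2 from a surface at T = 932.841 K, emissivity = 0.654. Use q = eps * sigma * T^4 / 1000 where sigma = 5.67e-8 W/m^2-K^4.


T^4 = 7.5723e+11
q = 0.654 * 5.67e-8 * 7.5723e+11 / 1000 = 28.080 kW/m^2

28.080 kW/m^2


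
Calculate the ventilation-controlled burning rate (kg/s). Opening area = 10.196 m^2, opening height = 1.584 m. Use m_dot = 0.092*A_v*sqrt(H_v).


sqrt(H_v) = 1.2586
m_dot = 0.092 * 10.196 * 1.2586 = 1.1806 kg/s

1.1806 kg/s


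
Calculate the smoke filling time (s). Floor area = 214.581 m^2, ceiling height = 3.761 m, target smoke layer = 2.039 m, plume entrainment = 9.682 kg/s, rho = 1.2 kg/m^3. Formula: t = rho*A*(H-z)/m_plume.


H - z = 1.722 m
t = 1.2 * 214.581 * 1.722 / 9.682 = 45.797 s

45.797 s


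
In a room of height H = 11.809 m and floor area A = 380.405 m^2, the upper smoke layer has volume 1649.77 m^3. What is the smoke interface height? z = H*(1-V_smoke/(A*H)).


V/(A*H) = 0.36725
1 - 0.36725 = 0.63275
z = 11.809 * 0.63275 = 7.4721 m

7.4721 m


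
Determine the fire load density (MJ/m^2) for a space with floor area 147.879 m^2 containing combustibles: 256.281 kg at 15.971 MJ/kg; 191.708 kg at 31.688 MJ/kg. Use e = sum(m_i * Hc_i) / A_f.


Total energy = 256.281*15.971 + 191.708*31.688
= 4093.064 + 6074.843
= 10167.91 MJ
e = 10167.91 / 147.879 = 68.758 MJ/m^2

68.758 MJ/m^2


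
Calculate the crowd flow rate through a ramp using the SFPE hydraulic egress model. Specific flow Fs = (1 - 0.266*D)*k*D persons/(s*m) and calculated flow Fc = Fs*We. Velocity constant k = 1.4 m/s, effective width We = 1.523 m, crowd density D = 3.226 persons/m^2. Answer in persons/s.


1 - 0.266*D = 1 - 0.266*3.226 = 0.14188
Fs = 0.14188 * 1.4 * 3.226 = 0.64080 persons/(s*m)
Fc = 0.64080 * 1.523 = 0.97595 persons/s

0.97595 persons/s


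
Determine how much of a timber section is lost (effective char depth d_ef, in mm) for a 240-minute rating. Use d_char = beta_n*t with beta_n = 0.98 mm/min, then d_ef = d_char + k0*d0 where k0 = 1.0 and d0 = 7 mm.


d_char = 0.98 * 240 = 235.2 mm
d_ef = 235.2 + 1.0*7 = 242.2 mm

242.2 mm


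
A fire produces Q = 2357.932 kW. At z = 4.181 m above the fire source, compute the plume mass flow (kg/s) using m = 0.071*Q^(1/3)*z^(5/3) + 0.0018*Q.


Q^(1/3) = 13.310
z^(5/3) = 10.851
First term = 0.071 * 13.310 * 10.851 = 10.254
Second term = 0.0018 * 2357.932 = 4.2443
m = 14.498 kg/s

14.498 kg/s


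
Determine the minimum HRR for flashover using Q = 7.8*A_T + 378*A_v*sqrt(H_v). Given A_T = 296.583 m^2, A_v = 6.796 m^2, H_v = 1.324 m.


7.8*A_T = 2313.3
sqrt(H_v) = 1.1507
378*A_v*sqrt(H_v) = 2955.9
Q = 2313.3 + 2955.9 = 5269.2 kW

5269.2 kW


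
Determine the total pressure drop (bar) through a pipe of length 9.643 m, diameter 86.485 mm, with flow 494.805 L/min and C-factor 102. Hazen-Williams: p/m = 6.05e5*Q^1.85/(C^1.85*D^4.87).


Q^1.85 = 96539
C^1.85 = 5198.9
D^4.87 = 2.7096e+09
p/m = 0.0041462 bar/m
p_total = 0.0041462 * 9.643 = 0.039981 bar

0.039981 bar


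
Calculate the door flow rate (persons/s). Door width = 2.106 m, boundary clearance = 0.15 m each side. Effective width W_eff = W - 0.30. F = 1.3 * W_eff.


W_eff = 2.106 - 0.30 = 1.806 m
F = 1.3 * 1.806 = 2.3478 persons/s

2.3478 persons/s


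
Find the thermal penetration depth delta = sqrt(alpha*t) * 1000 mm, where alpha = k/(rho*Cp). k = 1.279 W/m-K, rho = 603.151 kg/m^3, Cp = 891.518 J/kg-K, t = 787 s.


alpha = 1.279 / (603.151 * 891.518) = 2.3786e-06 m^2/s
alpha * t = 0.0018719
delta = sqrt(0.0018719) * 1000 = 43.266 mm

43.266 mm


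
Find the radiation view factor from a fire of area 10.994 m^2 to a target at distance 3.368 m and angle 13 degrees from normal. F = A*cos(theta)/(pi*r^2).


cos(13 deg) = 0.97437
pi*r^2 = 35.636
F = 10.994 * 0.97437 / 35.636 = 0.30060

0.30060


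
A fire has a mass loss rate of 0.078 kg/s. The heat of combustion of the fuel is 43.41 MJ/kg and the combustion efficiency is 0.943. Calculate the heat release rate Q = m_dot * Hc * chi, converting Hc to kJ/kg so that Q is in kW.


Hc = 43.41 MJ/kg = 43.41 * 1000 kJ/kg = 43410 kJ/kg
Q = 0.078 kg/s * 43410 kJ/kg * 0.943 = 3193.0 kW

3193.0 kW


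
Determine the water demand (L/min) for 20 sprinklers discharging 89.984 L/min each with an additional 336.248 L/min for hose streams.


Sprinkler demand = 20 * 89.984 = 1799.68 L/min
Total = 1799.68 + 336.248 = 2135.928 L/min

2135.928 L/min


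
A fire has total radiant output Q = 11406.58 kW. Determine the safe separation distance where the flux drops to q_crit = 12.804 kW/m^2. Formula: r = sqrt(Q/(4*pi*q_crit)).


4*pi*q_crit = 160.90
Q/(4*pi*q_crit) = 70.892
r = sqrt(70.892) = 8.4198 m

8.4198 m


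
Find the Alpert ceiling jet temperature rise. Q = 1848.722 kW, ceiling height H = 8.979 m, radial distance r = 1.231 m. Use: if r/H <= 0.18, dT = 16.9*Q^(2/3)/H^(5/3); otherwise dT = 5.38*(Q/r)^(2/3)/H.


r/H = 1.231 / 8.979 = 0.13710
r/H <= 0.18, so dT = 16.9*Q^(2/3)/H^(5/3)
Q^(2/3) = 150.63
H^(5/3) = 38.789
dT = 16.9 * 150.63 / 38.789 = 65.628 K

65.628 K


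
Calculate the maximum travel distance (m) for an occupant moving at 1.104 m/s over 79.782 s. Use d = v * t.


d = 1.104 * 79.782 = 88.079 m

88.079 m


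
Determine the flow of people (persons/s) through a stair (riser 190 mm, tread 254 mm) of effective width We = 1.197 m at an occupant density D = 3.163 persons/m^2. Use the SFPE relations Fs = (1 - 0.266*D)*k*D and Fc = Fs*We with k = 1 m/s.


1 - 0.266*D = 1 - 0.266*3.163 = 0.15864
Fs = 0.15864 * 1 * 3.163 = 0.50178 persons/(s*m)
Fc = 0.50178 * 1.197 = 0.60064 persons/s

0.60064 persons/s


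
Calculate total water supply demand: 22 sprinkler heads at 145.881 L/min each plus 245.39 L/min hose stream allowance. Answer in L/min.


Sprinkler demand = 22 * 145.881 = 3209.382 L/min
Total = 3209.382 + 245.39 = 3454.772 L/min

3454.772 L/min


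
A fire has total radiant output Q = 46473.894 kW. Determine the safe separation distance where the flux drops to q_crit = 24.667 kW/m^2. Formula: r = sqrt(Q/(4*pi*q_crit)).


4*pi*q_crit = 309.97
Q/(4*pi*q_crit) = 149.93
r = sqrt(149.93) = 12.245 m

12.245 m


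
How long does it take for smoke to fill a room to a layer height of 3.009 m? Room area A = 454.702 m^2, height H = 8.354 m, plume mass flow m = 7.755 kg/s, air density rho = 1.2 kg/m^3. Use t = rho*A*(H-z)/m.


H - z = 5.345 m
t = 1.2 * 454.702 * 5.345 / 7.755 = 376.07 s

376.07 s


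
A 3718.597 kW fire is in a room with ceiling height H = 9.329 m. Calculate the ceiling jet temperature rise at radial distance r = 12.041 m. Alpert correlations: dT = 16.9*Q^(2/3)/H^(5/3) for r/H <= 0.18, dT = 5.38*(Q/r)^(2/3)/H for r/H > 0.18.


r/H = 12.041 / 9.329 = 1.2907
r/H > 0.18, so dT = 5.38*(Q/r)^(2/3)/H
Q/r = 308.83
(Q/r)^(2/3) = 45.689
dT = 5.38 * 45.689 / 9.329 = 26.349 K

26.349 K


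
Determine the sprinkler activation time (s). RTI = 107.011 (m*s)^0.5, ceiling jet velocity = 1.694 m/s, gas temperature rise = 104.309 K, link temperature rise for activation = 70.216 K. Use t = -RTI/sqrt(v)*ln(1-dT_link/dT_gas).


dT_link/dT_gas = 0.67315
ln(1 - 0.67315) = -1.1183
t = -107.011 / sqrt(1.694) * -1.1183 = 91.943 s

91.943 s


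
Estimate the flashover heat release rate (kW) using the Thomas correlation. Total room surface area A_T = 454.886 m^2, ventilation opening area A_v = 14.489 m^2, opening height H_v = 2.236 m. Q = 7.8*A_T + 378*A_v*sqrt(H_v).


7.8*A_T = 3548.1
sqrt(H_v) = 1.4953
378*A_v*sqrt(H_v) = 8189.7
Q = 3548.1 + 8189.7 = 11738 kW

11738 kW


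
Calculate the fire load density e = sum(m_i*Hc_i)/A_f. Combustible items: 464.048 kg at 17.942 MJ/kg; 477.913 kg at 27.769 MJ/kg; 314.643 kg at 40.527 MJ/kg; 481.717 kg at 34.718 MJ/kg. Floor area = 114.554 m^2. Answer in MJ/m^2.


Total energy = 464.048*17.942 + 477.913*27.769 + 314.643*40.527 + 481.717*34.718
= 8325.949 + 13271.17 + 12751.54 + 16724.25
= 51072.90 MJ
e = 51072.90 / 114.554 = 445.84 MJ/m^2

445.84 MJ/m^2


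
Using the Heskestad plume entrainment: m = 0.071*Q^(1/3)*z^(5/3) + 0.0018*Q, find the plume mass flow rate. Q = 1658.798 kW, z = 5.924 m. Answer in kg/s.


Q^(1/3) = 11.838
z^(5/3) = 19.395
First term = 0.071 * 11.838 * 19.395 = 16.301
Second term = 0.0018 * 1658.798 = 2.9858
m = 19.287 kg/s

19.287 kg/s


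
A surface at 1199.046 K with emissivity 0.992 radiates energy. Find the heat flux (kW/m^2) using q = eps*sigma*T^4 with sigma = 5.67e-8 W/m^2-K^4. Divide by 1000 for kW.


T^4 = 2.0670e+12
q = 0.992 * 5.67e-8 * 2.0670e+12 / 1000 = 116.26 kW/m^2

116.26 kW/m^2


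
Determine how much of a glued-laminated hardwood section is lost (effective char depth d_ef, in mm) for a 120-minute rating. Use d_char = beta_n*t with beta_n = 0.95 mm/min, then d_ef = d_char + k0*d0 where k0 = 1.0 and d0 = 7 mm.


d_char = 0.95 * 120 = 114 mm
d_ef = 114 + 1.0*7 = 121 mm

121 mm


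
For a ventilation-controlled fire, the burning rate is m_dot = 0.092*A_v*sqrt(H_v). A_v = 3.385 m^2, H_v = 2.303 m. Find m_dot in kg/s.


sqrt(H_v) = 1.5176
m_dot = 0.092 * 3.385 * 1.5176 = 0.47260 kg/s

0.47260 kg/s


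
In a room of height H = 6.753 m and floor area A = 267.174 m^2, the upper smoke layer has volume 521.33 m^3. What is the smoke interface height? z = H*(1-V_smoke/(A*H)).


V/(A*H) = 0.28895
1 - 0.28895 = 0.71105
z = 6.753 * 0.71105 = 4.8017 m

4.8017 m


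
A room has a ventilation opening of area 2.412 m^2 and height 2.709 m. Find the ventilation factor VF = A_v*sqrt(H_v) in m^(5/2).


sqrt(H_v) = 1.6459
VF = 2.412 * 1.6459 = 3.9699 m^(5/2)

3.9699 m^(5/2)


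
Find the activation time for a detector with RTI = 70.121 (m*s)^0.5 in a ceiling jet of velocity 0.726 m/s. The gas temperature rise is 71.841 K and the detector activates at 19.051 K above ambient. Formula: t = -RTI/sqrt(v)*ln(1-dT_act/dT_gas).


dT_act/dT_gas = 0.26518
ln(1 - 0.26518) = -0.30813
t = -70.121 / sqrt(0.726) * -0.30813 = 25.358 s

25.358 s


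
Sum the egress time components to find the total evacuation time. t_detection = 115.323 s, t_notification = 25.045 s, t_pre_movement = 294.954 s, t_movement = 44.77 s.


Total = 115.323 + 25.045 + 294.954 + 44.77 = 480.092 s

480.092 s


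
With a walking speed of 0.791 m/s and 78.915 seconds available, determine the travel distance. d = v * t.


d = 0.791 * 78.915 = 62.422 m

62.422 m


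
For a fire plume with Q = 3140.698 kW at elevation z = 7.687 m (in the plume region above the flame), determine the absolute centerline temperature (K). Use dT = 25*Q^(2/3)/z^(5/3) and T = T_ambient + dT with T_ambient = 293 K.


Q^(2/3) = 214.46
z^(5/3) = 29.941
dT = 25 * 214.46 / 29.941 = 179.07 K
T = 293 + 179.07 = 472.07 K

472.07 K


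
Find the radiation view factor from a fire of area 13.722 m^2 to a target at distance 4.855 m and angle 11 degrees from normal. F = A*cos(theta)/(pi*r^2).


cos(11 deg) = 0.98163
pi*r^2 = 74.051
F = 13.722 * 0.98163 / 74.051 = 0.18190

0.18190


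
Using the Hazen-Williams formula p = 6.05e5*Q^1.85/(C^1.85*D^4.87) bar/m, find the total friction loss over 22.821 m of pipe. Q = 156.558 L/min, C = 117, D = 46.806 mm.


Q^1.85 = 11485
C^1.85 = 6701.1
D^4.87 = 1.3626e+08
p/m = 0.0076101 bar/m
p_total = 0.0076101 * 22.821 = 0.17367 bar

0.17367 bar


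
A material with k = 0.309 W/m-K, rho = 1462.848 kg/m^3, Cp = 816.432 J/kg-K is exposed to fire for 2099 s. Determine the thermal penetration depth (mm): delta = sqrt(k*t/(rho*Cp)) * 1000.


alpha = 0.309 / (1462.848 * 816.432) = 2.5873e-07 m^2/s
alpha * t = 0.00054306
delta = sqrt(0.00054306) * 1000 = 23.304 mm

23.304 mm


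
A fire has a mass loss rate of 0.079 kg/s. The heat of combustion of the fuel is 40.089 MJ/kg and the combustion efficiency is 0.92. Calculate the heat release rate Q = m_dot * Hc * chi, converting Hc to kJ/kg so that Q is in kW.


Hc = 40.089 MJ/kg = 40.089 * 1000 kJ/kg = 40089 kJ/kg
Q = 0.079 kg/s * 40089 kJ/kg * 0.92 = 2913.7 kW

2913.7 kW


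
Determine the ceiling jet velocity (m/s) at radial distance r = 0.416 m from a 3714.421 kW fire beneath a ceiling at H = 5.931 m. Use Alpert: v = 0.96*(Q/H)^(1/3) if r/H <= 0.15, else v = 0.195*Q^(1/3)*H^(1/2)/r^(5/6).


r/H = 0.416 / 5.931 = 0.070140
r/H <= 0.15, so v = 0.96*(Q/H)^(1/3)
Q/H = 626.27
(Q/H)^(1/3) = 8.5557
v = 0.96 * 8.5557 = 8.2135 m/s

8.2135 m/s


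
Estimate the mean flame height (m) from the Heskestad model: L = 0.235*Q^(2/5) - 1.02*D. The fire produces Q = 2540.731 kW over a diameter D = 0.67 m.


Q^(2/5) = 23.014
0.235 * Q^(2/5) = 5.4082
1.02 * D = 0.68340
L = 4.7248 m

4.7248 m


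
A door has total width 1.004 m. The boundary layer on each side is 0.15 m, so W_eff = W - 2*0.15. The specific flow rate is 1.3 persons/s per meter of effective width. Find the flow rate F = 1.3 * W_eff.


W_eff = 1.004 - 0.30 = 0.704 m
F = 1.3 * 0.704 = 0.91520 persons/s

0.91520 persons/s


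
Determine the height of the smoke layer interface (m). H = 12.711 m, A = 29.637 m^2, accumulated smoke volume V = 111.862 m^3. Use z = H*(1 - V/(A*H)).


V/(A*H) = 0.29694
1 - 0.29694 = 0.70306
z = 12.711 * 0.70306 = 8.9366 m

8.9366 m


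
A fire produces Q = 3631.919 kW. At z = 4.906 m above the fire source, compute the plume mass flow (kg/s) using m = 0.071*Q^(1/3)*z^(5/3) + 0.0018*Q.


Q^(1/3) = 15.371
z^(5/3) = 14.165
First term = 0.071 * 15.371 * 14.165 = 15.459
Second term = 0.0018 * 3631.919 = 6.5375
m = 21.997 kg/s

21.997 kg/s


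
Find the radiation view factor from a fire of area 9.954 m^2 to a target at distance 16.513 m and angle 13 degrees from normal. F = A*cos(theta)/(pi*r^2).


cos(13 deg) = 0.97437
pi*r^2 = 856.65
F = 9.954 * 0.97437 / 856.65 = 0.011322

0.011322


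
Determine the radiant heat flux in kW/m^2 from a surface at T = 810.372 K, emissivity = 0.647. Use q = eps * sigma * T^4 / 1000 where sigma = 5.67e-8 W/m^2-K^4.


T^4 = 4.3126e+11
q = 0.647 * 5.67e-8 * 4.3126e+11 / 1000 = 15.821 kW/m^2

15.821 kW/m^2


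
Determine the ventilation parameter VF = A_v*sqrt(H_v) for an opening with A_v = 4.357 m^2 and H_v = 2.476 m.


sqrt(H_v) = 1.5735
VF = 4.357 * 1.5735 = 6.8559 m^(5/2)

6.8559 m^(5/2)


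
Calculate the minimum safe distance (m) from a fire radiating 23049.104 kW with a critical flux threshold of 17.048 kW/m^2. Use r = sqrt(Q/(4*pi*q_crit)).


4*pi*q_crit = 214.23
Q/(4*pi*q_crit) = 107.59
r = sqrt(107.59) = 10.373 m

10.373 m


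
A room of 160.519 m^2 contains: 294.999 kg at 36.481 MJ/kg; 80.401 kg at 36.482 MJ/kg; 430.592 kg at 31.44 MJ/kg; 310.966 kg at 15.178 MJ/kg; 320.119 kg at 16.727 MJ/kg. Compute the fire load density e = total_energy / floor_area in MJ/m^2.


Total energy = 294.999*36.481 + 80.401*36.482 + 430.592*31.44 + 310.966*15.178 + 320.119*16.727
= 10761.86 + 2933.189 + 13537.81 + 4719.842 + 5354.631
= 37307.33 MJ
e = 37307.33 / 160.519 = 232.42 MJ/m^2

232.42 MJ/m^2
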